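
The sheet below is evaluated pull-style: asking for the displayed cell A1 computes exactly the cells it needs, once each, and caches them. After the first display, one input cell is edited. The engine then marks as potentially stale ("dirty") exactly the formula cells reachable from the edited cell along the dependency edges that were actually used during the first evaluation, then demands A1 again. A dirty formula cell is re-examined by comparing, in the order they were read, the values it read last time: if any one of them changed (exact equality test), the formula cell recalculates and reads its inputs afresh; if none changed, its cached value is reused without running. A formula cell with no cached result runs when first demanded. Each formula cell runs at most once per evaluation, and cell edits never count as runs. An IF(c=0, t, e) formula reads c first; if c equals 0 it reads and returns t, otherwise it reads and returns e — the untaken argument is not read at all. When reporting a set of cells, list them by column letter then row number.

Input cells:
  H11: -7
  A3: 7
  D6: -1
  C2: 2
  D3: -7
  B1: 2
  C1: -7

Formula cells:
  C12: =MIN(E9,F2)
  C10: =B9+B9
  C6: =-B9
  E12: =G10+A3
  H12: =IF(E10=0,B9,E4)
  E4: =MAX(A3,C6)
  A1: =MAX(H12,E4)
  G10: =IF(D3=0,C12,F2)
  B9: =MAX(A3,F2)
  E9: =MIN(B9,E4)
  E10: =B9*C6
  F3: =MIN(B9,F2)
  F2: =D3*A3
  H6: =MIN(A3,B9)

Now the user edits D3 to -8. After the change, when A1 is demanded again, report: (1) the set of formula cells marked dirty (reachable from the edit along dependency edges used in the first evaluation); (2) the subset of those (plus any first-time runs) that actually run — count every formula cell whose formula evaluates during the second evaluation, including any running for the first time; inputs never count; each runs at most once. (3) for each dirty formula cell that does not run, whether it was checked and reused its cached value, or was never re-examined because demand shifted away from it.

First demand of the output computes:
  F2 = -7 * 7 = -49
  B9 = MAX(7, -49) = 7
  C6 = -(7) = -7
  E4 = MAX(7, -7) = 7
  E10 = 7 * -7 = -49
  H12 = IF(E10=0: E10=-49 -> else branch E4) = 7
  A1 = MAX(7, 7) = 7

After the edit, cleaning proceeds:
  F2: a read changed (D3 -7->-8) — executes, giving -56.
  B9: a read changed (F2 -49->-56) — executes, giving 7 — identical to its old value.
  C6: dirty, but its reads are unchanged (B9 unchanged); cached -7 stands.
  E4: dirty, but its reads are unchanged (A3 unchanged, C6 unchanged); cached 7 stands.
  E10: dirty, but its reads are unchanged (B9 unchanged, C6 unchanged); cached -49 stands.
  H12: dirty, but its reads are unchanged (E10 unchanged, E4 unchanged); cached 7 stands.
  A1: dirty, but its reads are unchanged (H12 unchanged, E4 unchanged); cached 7 stands.

Note the absorption at B9: it re-runs yet its value is the same, leaving the output's value untouched.

The edit dirties: A1, B9, C6, E4, E10, F2, H12.
2 formula cells run: B9, F2.
Cache hits after checking: A1, C6, E4, E10, H12.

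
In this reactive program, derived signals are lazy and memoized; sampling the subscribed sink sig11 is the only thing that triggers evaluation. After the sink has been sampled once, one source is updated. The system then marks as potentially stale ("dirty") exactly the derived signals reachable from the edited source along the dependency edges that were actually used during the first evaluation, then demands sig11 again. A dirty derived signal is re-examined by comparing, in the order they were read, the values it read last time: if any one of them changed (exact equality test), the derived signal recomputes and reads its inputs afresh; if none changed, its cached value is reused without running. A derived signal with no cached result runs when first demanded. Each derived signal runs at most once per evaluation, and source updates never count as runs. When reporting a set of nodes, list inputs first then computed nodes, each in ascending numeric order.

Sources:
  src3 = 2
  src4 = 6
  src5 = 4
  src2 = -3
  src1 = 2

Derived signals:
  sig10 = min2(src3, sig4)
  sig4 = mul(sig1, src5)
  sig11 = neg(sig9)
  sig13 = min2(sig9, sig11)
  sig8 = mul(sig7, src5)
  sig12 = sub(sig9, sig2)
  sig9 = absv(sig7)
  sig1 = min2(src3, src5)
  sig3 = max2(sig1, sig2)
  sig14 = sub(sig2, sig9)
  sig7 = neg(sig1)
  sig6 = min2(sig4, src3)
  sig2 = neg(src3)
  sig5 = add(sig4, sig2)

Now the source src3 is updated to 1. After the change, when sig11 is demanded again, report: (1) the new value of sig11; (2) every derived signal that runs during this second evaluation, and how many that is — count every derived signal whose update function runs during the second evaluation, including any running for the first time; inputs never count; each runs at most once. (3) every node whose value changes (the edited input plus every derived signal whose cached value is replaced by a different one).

First demand of the output computes:
  sig1 = min2(2, 4) = 2
  sig7 = neg(2) = -2
  sig9 = absv(-2) = 2
  sig11 = neg(2) = -2

After the edit, cleaning proceeds:
  sig1: a read changed (src3 2->1) — executes, giving 1.
  sig7: a read changed (sig1 2->1) — executes, giving -1.
  sig9: a read changed (sig7 -2->-1) — executes, giving 1.
  sig11: a read changed (sig9 2->1) — executes, giving -1.

Demanding sig11 again yields -1.
4 derived signals run: sig1, sig7, sig9, sig11.
The nodes whose values change: src3, sig1, sig7, sig9, sig11.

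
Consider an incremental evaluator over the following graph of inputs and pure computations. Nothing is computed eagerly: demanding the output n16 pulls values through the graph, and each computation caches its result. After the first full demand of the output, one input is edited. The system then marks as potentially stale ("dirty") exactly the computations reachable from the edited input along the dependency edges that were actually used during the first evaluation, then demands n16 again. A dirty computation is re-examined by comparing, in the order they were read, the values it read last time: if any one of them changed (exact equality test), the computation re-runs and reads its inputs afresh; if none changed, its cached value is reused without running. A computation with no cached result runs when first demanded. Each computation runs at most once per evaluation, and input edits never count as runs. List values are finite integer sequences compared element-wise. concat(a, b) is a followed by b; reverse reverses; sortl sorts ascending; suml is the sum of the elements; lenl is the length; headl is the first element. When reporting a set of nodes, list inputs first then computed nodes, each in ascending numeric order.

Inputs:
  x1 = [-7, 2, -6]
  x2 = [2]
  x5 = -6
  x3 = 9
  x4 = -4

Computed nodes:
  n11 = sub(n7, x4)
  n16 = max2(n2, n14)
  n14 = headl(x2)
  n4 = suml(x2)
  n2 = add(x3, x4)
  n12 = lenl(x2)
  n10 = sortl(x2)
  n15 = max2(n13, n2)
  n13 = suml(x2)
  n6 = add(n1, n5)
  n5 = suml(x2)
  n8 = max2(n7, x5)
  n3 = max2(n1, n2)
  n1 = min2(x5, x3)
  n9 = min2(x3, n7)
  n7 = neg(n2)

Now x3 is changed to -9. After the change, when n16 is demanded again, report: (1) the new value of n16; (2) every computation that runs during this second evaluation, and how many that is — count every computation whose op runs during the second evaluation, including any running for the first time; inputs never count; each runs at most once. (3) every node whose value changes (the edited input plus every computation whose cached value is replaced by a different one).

Initial pass — values computed on the first demand:
  n2 = add(9, -4) = 5
  n14 = headl([2]) = 2
  n16 = max2(5, 2) = 5

Second demand — change propagation:
  n2: re-runs because x3 9->-9; new result -13.
  n16: re-runs because n2 5->-13; new result 2.

n16 now evaluates to 2.
Run set: n2, n16 (2 run).
Changed values: x3, n2, n16.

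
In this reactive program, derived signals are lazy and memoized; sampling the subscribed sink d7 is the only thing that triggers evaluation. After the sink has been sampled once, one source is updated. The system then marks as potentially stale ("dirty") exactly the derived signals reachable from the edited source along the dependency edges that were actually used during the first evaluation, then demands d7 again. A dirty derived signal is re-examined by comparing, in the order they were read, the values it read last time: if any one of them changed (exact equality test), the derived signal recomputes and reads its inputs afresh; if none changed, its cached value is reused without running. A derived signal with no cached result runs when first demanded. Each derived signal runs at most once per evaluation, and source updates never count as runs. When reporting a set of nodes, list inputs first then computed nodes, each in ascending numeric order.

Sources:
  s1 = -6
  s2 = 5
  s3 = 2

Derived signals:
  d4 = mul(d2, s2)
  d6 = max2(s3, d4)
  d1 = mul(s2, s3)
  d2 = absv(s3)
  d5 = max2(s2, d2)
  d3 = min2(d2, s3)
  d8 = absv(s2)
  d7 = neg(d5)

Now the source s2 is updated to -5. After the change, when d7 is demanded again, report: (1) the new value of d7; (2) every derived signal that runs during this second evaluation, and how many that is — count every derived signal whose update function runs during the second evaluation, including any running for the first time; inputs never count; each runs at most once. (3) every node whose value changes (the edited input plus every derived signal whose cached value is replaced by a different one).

Demanding d7 again yields -2.
2 derived signals run: d5, d7.
The nodes whose values change: s2, d5, d7.

First demand of the output computes:
  d2 = absv(2) = 2
  d5 = max2(5, 2) = 5
  d7 = neg(5) = -5

After the edit, cleaning proceeds:
  d5: a read changed (s2 5->-5) — executes, giving 2.
  d7: a read changed (d5 5->2) — executes, giving -2.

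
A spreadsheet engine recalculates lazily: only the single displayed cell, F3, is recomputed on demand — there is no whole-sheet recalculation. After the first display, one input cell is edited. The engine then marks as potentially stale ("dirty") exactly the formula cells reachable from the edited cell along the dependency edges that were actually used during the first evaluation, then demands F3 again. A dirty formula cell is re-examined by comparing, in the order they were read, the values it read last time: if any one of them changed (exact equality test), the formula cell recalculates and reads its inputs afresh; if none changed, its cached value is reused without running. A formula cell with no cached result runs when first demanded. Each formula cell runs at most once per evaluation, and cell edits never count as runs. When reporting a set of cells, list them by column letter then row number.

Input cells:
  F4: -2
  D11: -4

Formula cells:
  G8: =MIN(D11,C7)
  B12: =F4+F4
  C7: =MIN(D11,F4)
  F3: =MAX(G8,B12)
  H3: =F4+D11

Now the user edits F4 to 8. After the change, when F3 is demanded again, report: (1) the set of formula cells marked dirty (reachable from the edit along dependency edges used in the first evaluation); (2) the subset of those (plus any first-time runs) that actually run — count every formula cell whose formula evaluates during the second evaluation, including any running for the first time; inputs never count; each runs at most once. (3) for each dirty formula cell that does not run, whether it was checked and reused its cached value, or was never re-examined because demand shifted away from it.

Marked dirty: B12, C7, F3, G8.
Formula cells that run: B12, C7, F3 — 3 in total.
Checked but reused from cache: G8.
Key observation: the cutoff stops propagation at G8 — its inputs' values are unchanged, so it reuses its cache.

First evaluation (everything demanded from the output):
  B12 = -2 + -2 = -4
  C7 = MIN(-4, -2) = -4
  G8 = MIN(-4, -4) = -4
  F3 = MAX(-4, -4) = -4

Propagation after the edit:
  B12: runs — F4 -2->8; F4 -2->8; result 16.
  C7: runs — F4 -2->8; result -4 (same value as before).
  G8: checked — values it read are unchanged (D11 unchanged, C7 unchanged); reused cached -4 without running.
  F3: runs — B12 -4->16; result 16.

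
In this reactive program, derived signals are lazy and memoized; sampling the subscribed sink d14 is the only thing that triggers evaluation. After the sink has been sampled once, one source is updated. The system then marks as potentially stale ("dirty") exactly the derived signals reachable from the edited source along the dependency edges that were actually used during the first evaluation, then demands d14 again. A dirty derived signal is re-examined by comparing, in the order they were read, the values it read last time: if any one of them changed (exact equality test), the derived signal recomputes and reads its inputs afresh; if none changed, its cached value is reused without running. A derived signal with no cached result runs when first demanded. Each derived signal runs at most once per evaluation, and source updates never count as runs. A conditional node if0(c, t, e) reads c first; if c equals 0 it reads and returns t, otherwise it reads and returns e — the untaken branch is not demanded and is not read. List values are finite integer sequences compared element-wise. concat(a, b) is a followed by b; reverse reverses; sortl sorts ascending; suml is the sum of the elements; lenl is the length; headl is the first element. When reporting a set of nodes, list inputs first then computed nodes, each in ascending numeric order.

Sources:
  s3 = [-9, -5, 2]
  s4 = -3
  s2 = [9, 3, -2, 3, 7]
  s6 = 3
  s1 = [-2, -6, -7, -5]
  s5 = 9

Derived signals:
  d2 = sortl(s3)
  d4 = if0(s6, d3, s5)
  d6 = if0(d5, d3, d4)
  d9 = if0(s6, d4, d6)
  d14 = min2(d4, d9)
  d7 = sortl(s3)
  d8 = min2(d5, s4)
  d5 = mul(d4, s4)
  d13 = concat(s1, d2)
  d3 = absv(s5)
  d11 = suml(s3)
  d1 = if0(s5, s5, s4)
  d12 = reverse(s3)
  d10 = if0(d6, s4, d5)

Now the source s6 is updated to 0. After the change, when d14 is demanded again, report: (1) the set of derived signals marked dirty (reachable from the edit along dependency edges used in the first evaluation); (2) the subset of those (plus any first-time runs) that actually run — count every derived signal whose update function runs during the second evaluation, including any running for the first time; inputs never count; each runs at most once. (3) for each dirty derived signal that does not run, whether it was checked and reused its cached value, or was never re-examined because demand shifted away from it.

First demand of the output computes:
  d4 = if0(s6=3 -> else branch s5) = 9
  d5 = mul(9, -3) = -27
  d6 = if0(d5=-27 -> else branch d4) = 9
  d9 = if0(s6=3 -> else branch d6) = 9
  d14 = min2(9, 9) = 9

After the edit, cleaning proceeds:
  d3: had never run; runs now, result 9.
  d4: a read changed (s6 3->0) — executes, giving 9 — identical to its old value.
  d5: stays stale; no demand reaches it after the flip.
  d6: stays stale; no demand reaches it after the flip.
  d9: a read changed (s6 3->0) — executes, giving 9 — identical to its old value.
  d14: dirty, but its reads are unchanged (d4 unchanged, d9 unchanged); cached 9 stands.

Note the branch switch — demand abandons d5, d6, which are never re-examined.

The edit dirties: d4, d5, d6, d9, d14.
3 derived signals run: d3, d4, d9.
Cache hits after checking: d14.
Unvisited dirty nodes (no longer demanded): d5, d6.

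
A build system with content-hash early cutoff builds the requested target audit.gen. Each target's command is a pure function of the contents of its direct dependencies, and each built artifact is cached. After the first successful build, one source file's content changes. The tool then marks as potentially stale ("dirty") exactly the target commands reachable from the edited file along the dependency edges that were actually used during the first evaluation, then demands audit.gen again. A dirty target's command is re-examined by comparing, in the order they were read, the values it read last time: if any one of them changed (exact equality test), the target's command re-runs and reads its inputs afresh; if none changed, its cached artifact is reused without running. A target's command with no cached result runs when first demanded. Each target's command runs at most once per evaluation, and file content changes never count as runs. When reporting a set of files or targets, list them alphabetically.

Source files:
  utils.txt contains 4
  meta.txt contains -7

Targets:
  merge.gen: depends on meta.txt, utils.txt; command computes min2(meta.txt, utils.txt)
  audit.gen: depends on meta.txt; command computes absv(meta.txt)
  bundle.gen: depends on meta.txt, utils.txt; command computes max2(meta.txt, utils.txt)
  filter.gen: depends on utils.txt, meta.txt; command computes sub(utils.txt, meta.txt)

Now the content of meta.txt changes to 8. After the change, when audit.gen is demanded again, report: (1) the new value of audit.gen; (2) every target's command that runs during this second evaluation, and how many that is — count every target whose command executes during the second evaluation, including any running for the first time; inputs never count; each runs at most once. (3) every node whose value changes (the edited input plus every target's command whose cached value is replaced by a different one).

New value of audit.gen: 8.
Target commands that run: audit.gen — 1 in total.
Values that change: audit.gen, meta.txt.

First evaluation (everything demanded from the output):
  audit.gen = absv(-7) = 7

Propagation after the edit:
  audit.gen: runs — meta.txt -7->8; result 8.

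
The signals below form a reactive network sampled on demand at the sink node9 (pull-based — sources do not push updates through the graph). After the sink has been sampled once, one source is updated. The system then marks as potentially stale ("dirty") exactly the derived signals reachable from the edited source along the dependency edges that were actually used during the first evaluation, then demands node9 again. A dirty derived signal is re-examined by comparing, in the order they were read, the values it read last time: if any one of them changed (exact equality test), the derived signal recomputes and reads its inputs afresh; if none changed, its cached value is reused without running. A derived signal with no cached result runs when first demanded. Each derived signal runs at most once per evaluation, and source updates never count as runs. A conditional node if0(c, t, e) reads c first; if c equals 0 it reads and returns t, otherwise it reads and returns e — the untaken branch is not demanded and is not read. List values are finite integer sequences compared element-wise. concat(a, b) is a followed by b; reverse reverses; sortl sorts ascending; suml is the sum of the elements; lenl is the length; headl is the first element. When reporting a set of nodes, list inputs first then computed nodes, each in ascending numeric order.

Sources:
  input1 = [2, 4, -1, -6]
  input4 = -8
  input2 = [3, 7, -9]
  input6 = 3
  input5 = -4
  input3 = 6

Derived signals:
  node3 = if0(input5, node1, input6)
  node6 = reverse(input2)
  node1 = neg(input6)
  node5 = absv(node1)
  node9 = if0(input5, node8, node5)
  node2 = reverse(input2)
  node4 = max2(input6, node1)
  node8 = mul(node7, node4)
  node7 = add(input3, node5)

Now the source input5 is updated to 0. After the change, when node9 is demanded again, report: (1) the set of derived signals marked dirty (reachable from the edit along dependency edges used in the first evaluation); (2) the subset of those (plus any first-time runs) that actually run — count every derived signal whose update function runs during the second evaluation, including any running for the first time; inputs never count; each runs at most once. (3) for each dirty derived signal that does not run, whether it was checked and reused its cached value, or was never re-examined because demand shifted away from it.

Initial pass — values computed on the first demand:
  node1 = neg(3) = -3
  node5 = absv(-3) = 3
  node9 = if0(input5=-4 -> else branch node5) = 3

Second demand — change propagation:
  node4: newly demanded (no cache) — executes and yields 3.
  node7: newly demanded (no cache) — executes and yields 9.
  node8: newly demanded (no cache) — executes and yields 27.
  node9: re-runs because input5 -4->0; new result 27.

The important point: the flipped condition pulls in fresh nodes; node4, node7, node8 run for the first time.

Dirty set: node9.
Run set: node4, node7, node8, node9 (4 run).
All dirty derived signals ended up running.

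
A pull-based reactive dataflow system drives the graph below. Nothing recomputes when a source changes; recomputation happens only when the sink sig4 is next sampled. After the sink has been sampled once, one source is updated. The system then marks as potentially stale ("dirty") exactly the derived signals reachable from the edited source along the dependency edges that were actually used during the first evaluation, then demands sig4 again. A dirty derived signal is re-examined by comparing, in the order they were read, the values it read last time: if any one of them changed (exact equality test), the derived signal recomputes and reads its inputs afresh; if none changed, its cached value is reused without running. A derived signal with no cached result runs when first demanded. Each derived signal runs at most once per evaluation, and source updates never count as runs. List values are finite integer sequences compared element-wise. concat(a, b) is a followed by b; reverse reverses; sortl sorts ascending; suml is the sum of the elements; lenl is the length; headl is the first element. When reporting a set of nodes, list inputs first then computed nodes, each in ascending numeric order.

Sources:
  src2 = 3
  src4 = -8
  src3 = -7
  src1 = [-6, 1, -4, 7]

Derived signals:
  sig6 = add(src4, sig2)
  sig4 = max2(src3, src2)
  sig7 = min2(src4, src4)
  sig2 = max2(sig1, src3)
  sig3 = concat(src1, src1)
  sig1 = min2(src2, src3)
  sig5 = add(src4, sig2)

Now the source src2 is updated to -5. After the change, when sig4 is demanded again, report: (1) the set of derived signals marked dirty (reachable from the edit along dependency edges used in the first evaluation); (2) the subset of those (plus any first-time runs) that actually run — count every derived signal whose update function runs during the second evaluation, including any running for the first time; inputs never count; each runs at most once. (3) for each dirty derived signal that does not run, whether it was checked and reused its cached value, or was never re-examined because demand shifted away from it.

Marked dirty: sig4.
Derived signals that run: sig4 — 1 in total.
Every dirty derived signal ran.

First evaluation (everything demanded from the output):
  sig4 = max2(-7, 3) = 3

Propagation after the edit:
  sig4: runs — src2 3->-5; result -5.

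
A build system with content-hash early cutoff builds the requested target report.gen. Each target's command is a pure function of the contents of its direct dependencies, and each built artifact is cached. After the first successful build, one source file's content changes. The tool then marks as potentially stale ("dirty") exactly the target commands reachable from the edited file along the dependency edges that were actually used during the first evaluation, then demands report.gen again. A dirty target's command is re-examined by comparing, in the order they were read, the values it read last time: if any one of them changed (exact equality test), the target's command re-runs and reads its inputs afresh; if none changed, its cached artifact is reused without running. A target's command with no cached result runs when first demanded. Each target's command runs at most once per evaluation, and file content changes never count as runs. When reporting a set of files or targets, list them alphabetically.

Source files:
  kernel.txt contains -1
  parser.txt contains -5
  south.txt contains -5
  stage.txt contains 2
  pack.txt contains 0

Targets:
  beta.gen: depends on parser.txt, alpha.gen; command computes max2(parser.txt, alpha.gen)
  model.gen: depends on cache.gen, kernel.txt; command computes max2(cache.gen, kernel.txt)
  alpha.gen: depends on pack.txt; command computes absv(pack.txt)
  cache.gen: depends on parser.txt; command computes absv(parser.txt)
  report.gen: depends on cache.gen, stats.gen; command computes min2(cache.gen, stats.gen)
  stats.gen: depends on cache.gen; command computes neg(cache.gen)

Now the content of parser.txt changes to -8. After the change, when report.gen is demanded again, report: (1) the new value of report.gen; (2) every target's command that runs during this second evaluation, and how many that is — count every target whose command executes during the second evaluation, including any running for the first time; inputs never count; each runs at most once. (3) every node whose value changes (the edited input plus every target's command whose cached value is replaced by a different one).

New value of report.gen: -8.
Target commands that run: cache.gen, report.gen, stats.gen — 3 in total.
Values that change: cache.gen, parser.txt, report.gen, stats.gen.

First evaluation (everything demanded from the output):
  cache.gen = absv(-5) = 5
  stats.gen = neg(5) = -5
  report.gen = min2(5, -5) = -5

Propagation after the edit:
  cache.gen: runs — parser.txt -5->-8; result 8.
  stats.gen: runs — cache.gen 5->8; result -8.
  report.gen: runs — cache.gen 5->8; stats.gen -5->-8; result -8.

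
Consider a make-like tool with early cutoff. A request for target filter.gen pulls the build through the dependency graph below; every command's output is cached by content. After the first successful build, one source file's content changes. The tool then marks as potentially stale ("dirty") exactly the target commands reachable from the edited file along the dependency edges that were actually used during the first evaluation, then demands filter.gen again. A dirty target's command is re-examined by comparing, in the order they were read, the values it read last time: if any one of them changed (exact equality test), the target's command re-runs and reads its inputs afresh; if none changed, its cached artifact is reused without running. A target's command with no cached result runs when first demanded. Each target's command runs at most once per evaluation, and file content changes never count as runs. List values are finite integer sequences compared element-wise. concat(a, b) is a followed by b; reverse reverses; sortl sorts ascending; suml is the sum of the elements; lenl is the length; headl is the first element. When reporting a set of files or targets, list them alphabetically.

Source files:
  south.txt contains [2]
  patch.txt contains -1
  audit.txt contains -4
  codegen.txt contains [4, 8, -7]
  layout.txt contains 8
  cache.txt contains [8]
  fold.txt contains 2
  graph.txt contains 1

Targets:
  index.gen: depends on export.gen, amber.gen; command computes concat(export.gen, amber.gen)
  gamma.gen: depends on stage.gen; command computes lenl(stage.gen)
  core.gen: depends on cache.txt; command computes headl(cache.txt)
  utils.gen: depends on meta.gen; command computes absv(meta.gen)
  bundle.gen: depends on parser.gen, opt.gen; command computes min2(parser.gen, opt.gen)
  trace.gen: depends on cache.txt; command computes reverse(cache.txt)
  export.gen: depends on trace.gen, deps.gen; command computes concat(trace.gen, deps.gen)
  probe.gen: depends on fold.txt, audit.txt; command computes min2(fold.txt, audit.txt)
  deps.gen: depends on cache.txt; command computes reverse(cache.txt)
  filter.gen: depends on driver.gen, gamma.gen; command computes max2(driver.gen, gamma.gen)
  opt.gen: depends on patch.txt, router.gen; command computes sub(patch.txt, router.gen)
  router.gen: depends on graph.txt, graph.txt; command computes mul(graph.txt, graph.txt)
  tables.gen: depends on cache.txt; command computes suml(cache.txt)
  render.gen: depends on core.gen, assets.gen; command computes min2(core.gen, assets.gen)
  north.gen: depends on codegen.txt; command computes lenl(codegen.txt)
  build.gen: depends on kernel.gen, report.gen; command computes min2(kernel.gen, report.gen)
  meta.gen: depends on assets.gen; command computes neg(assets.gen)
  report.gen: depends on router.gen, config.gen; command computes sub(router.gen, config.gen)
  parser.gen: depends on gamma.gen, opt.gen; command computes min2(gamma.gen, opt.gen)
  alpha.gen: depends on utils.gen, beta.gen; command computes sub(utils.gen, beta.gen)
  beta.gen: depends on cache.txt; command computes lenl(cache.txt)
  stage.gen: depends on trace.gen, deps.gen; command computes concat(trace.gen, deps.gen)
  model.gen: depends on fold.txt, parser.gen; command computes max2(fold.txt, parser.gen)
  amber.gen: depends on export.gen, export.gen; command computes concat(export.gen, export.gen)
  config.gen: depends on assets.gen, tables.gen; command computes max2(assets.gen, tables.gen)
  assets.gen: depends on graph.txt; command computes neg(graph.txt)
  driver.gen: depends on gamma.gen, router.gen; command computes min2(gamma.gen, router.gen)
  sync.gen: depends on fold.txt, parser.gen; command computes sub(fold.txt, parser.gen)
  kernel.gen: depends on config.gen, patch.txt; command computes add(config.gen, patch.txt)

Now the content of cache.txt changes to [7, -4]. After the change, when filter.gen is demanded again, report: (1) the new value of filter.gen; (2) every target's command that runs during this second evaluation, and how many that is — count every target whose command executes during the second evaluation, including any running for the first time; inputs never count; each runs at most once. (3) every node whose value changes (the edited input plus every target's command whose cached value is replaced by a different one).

First demand of the output computes:
  deps.gen = reverse([8]) = [8]
  router.gen = mul(1, 1) = 1
  trace.gen = reverse([8]) = [8]
  stage.gen = concat([8], [8]) = [8, 8]
  gamma.gen = lenl([8, 8]) = 2
  driver.gen = min2(2, 1) = 1
  filter.gen = max2(1, 2) = 2

After the edit, cleaning proceeds:
  deps.gen: a read changed (cache.txt [8]->[7, -4]) — executes, giving [-4, 7].
  trace.gen: a read changed (cache.txt [8]->[7, -4]) — executes, giving [-4, 7].
  stage.gen: a read changed (trace.gen [8]->[-4, 7]; deps.gen [8]->[-4, 7]) — executes, giving [-4, 7, -4, 7].
  gamma.gen: a read changed (stage.gen [8, 8]->[-4, 7, -4, 7]) — executes, giving 4.
  driver.gen: a read changed (gamma.gen 2->4) — executes, giving 1 — identical to its old value.
  filter.gen: a read changed (gamma.gen 2->4) — executes, giving 4.

Demanding filter.gen again yields 4.
6 target commands run: deps.gen, driver.gen, filter.gen, gamma.gen, stage.gen, trace.gen.
The nodes whose values change: cache.txt, deps.gen, filter.gen, gamma.gen, stage.gen, trace.gen.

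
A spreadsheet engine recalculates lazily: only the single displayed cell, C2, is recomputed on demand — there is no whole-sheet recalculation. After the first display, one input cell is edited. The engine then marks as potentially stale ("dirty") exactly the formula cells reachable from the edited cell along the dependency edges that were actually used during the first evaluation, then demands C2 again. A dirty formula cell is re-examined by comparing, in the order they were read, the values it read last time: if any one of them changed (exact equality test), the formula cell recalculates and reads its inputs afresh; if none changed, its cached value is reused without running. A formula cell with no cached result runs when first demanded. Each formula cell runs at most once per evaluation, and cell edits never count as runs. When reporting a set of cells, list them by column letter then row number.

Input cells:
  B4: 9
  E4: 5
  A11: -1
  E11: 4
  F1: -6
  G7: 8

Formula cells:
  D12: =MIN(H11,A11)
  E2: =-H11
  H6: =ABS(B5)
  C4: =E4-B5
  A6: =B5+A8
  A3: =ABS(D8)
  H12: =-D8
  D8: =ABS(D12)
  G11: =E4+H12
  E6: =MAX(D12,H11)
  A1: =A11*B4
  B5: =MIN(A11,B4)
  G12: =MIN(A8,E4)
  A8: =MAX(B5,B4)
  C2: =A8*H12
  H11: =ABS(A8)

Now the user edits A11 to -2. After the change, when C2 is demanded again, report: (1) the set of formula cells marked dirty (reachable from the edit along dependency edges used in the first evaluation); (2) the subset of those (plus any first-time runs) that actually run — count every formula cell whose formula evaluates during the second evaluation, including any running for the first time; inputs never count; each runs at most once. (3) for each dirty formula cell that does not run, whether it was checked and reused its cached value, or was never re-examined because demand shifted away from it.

Marked dirty: A8, B5, C2, D8, D12, H11, H12.
Formula cells that run: A8, B5, C2, D8, D12, H12 — 6 in total.
Checked but reused from cache: H11.
Key observation: the cutoff stops propagation at H11 — its inputs' values are unchanged, so it reuses its cache.

First evaluation (everything demanded from the output):
  B5 = MIN(-1, 9) = -1
  A8 = MAX(-1, 9) = 9
  H11 = ABS(9) = 9
  D12 = MIN(9, -1) = -1
  D8 = ABS(-1) = 1
  H12 = -(1) = -1
  C2 = 9 * -1 = -9

Propagation after the edit:
  B5: runs — A11 -1->-2; result -2.
  A8: runs — B5 -1->-2; result 9 (same value as before).
  H11: checked — values it read are unchanged (A8 unchanged); reused cached 9 without running.
  D12: runs — A11 -1->-2; result -2.
  D8: runs — D12 -1->-2; result 2.
  H12: runs — D8 1->2; result -2.
  C2: runs — H12 -1->-2; result -18.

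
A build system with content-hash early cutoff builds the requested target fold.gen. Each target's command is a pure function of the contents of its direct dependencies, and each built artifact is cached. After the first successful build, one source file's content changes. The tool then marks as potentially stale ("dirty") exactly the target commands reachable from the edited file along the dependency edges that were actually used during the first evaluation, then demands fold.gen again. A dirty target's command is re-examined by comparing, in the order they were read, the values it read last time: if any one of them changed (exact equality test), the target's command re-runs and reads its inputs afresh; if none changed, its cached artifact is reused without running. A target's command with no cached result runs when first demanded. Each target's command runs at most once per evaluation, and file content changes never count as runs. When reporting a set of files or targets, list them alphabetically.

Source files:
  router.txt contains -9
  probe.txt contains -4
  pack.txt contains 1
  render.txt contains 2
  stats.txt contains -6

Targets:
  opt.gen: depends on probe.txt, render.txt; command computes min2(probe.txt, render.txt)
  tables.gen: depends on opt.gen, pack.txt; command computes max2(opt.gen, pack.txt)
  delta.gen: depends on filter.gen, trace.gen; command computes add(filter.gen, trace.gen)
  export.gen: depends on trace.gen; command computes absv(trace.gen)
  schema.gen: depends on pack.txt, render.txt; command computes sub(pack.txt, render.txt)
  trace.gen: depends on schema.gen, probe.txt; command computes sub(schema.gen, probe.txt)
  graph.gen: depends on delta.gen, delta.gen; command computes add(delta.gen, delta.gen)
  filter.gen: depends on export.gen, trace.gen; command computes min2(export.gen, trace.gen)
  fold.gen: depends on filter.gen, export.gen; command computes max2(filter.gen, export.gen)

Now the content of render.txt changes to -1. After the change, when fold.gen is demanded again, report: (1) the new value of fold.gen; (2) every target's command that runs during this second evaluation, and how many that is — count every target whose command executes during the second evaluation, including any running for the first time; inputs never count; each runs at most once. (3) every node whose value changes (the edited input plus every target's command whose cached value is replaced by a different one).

First evaluation (everything demanded from the output):
  schema.gen = sub(1, 2) = -1
  trace.gen = sub(-1, -4) = 3
  export.gen = absv(3) = 3
  filter.gen = min2(3, 3) = 3
  fold.gen = max2(3, 3) = 3

Propagation after the edit:
  schema.gen: runs — render.txt 2->-1; result 2.
  trace.gen: runs — schema.gen -1->2; result 6.
  export.gen: runs — trace.gen 3->6; result 6.
  filter.gen: runs — export.gen 3->6; trace.gen 3->6; result 6.
  fold.gen: runs — filter.gen 3->6; export.gen 3->6; result 6.

New value of fold.gen: 6.
Target commands that run: export.gen, filter.gen, fold.gen, schema.gen, trace.gen — 5 in total.
Values that change: export.gen, filter.gen, fold.gen, render.txt, schema.gen, trace.gen.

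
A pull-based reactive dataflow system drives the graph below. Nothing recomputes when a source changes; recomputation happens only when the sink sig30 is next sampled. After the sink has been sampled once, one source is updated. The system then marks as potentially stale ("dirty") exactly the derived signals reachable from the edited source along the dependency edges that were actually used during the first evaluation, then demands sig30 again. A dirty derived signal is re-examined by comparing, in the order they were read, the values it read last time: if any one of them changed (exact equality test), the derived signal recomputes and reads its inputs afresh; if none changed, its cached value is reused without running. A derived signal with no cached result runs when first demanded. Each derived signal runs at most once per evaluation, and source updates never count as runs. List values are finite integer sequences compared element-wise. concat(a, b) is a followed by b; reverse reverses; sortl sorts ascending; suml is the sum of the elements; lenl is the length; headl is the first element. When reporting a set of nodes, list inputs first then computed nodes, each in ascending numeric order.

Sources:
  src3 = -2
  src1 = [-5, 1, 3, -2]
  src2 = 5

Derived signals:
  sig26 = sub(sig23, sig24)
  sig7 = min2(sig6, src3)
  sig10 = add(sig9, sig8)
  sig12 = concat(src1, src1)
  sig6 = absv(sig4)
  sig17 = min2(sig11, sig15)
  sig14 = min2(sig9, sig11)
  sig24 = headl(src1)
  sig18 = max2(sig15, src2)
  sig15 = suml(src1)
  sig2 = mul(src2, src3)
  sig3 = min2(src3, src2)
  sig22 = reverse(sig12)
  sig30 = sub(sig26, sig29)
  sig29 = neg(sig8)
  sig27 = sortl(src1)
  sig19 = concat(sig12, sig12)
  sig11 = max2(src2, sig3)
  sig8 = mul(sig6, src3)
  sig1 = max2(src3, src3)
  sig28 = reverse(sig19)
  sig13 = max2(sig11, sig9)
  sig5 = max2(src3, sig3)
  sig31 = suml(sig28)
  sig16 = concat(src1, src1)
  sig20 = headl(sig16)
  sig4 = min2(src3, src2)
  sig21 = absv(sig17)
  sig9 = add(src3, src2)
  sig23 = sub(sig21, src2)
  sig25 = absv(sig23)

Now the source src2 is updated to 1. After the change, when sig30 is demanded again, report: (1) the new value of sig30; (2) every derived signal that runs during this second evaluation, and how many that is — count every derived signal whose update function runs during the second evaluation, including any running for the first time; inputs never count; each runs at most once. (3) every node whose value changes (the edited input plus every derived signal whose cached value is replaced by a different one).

New value of sig30: 3.
Derived signals that run: sig3, sig4, sig11, sig17, sig23, sig26, sig30 — 7 in total.
Values that change: src2, sig11, sig23, sig26, sig30.
Key observation: the cutoff stops propagation at sig6 — its inputs' values are unchanged, so it reuses its cache.

First evaluation (everything demanded from the output):
  sig3 = min2(-2, 5) = -2
  sig4 = min2(-2, 5) = -2
  sig6 = absv(-2) = 2
  sig8 = mul(2, -2) = -4
  sig11 = max2(5, -2) = 5
  sig15 = suml([-5, 1, 3, -2]) = -3
  sig17 = min2(5, -3) = -3
  sig21 = absv(-3) = 3
  sig23 = sub(3, 5) = -2
  sig24 = headl([-5, 1, 3, -2]) = -5
  sig26 = sub(-2, -5) = 3
  sig29 = neg(-4) = 4
  sig30 = sub(3, 4) = -1

Propagation after the edit:
  sig3: runs — src2 5->1; result -2 (same value as before).
  sig4: runs — src2 5->1; result -2 (same value as before).
  sig6: checked — values it read are unchanged (sig4 unchanged); reused cached 2 without running.
  sig8: checked — values it read are unchanged (sig6 unchanged, src3 unchanged); reused cached -4 without running.
  sig11: runs — src2 5->1; result 1.
  sig17: runs — sig11 5->1; result -3 (same value as before).
  sig21: checked — values it read are unchanged (sig17 unchanged); reused cached 3 without running.
  sig23: runs — src2 5->1; result 2.
  sig26: runs — sig23 -2->2; result 7.
  sig29: checked — values it read are unchanged (sig8 unchanged); reused cached 4 without running.
  sig30: runs — sig26 3->7; result 3.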